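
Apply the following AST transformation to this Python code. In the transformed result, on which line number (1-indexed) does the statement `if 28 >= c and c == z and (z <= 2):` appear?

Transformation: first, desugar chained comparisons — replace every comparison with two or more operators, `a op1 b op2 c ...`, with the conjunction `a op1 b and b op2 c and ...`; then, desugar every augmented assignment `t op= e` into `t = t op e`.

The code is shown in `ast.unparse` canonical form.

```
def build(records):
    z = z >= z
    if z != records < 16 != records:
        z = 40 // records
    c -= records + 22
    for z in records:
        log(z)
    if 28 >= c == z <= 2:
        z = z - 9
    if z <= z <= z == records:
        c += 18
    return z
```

8

Transformed code:
def build(records):
    z = z >= z
    if z != records and records < 16 and (16 != records):
        z = 40 // records
    c = c - (records + 22)
    for z in records:
        log(z)
    if 28 >= c and c == z and (z <= 2):
        z = z - 9
    if z <= z and z <= z and (z == records):
        c = c + 18
    return z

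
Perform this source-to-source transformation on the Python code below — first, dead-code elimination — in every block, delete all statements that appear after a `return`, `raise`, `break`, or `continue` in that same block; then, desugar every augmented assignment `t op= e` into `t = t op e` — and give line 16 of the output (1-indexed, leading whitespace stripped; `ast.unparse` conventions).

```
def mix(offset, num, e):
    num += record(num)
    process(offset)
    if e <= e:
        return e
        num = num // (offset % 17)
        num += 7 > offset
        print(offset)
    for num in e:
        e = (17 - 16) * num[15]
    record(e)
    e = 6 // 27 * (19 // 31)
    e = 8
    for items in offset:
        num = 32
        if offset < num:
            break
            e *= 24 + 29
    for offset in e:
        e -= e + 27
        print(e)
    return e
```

e = e - (e + 27)

Transformed code:
def mix(offset, num, e):
    num = num + record(num)
    process(offset)
    if e <= e:
        return e
    for num in e:
        e = (17 - 16) * num[15]
    record(e)
    e = 6 // 27 * (19 // 31)
    e = 8
    for items in offset:
        num = 32
        if offset < num:
            break
    for offset in e:
        e = e - (e + 27)
        print(e)
    return e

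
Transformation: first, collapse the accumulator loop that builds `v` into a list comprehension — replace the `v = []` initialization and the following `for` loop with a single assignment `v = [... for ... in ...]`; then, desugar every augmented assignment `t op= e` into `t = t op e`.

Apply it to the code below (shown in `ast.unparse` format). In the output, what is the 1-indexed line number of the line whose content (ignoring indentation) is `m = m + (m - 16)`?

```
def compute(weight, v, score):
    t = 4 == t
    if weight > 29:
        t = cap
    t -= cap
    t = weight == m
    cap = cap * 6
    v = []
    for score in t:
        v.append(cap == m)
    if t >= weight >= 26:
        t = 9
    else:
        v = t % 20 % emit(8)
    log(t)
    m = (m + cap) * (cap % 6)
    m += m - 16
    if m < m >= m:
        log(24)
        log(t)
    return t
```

15

Transformed code:
def compute(weight, v, score):
    t = 4 == t
    if weight > 29:
        t = cap
    t = t - cap
    t = weight == m
    cap = cap * 6
    v = [cap == m for score in t]
    if t >= weight >= 26:
        t = 9
    else:
        v = t % 20 % emit(8)
    log(t)
    m = (m + cap) * (cap % 6)
    m = m + (m - 16)
    if m < m >= m:
        log(24)
        log(t)
    return t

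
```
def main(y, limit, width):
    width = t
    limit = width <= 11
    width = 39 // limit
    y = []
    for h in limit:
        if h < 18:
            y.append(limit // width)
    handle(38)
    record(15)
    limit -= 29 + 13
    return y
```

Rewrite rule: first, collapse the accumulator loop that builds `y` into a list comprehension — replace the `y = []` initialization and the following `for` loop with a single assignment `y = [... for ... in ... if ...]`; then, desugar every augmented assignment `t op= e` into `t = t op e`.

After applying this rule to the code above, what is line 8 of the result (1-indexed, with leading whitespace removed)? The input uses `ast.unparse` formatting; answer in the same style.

limit = limit - (29 + 13)

Transformed code:
def main(y, limit, width):
    width = t
    limit = width <= 11
    width = 39 // limit
    y = [limit // width for h in limit if h < 18]
    handle(38)
    record(15)
    limit = limit - (29 + 13)
    return y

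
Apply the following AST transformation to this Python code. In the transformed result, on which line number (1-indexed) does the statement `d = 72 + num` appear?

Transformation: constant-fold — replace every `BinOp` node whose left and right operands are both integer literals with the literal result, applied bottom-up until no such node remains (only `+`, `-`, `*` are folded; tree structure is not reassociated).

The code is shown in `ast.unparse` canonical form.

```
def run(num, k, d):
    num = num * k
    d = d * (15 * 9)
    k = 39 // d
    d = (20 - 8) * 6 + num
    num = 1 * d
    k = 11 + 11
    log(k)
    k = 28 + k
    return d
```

5

Transformed code:
def run(num, k, d):
    num = num * k
    d = d * 135
    k = 39 // d
    d = 72 + num
    num = 1 * d
    k = 22
    log(k)
    k = 28 + k
    return d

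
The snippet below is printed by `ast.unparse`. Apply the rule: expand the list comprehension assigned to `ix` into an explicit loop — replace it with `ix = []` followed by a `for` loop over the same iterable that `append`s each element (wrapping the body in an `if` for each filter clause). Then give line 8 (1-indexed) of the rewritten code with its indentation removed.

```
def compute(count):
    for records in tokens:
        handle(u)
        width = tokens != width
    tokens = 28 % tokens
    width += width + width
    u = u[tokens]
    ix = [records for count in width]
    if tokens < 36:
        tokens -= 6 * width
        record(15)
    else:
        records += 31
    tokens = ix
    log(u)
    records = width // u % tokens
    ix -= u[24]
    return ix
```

ix = []

Transformed code:
def compute(count):
    for records in tokens:
        handle(u)
        width = tokens != width
    tokens = 28 % tokens
    width += width + width
    u = u[tokens]
    ix = []
    for count in width:
        ix.append(records)
    if tokens < 36:
        tokens -= 6 * width
        record(15)
    else:
        records += 31
    tokens = ix
    log(u)
    records = width // u % tokens
    ix -= u[24]
    return ix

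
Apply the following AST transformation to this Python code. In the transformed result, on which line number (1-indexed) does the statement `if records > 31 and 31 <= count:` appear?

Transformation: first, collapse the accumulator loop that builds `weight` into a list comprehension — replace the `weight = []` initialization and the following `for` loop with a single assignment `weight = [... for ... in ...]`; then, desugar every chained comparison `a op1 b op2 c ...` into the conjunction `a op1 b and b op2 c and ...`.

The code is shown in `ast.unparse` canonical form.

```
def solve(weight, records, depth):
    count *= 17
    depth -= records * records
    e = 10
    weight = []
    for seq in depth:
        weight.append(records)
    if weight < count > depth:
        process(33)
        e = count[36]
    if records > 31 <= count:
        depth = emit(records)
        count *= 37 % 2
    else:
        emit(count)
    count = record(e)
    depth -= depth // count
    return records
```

9

Transformed code:
def solve(weight, records, depth):
    count *= 17
    depth -= records * records
    e = 10
    weight = [records for seq in depth]
    if weight < count and count > depth:
        process(33)
        e = count[36]
    if records > 31 and 31 <= count:
        depth = emit(records)
        count *= 37 % 2
    else:
        emit(count)
    count = record(e)
    depth -= depth // count
    return records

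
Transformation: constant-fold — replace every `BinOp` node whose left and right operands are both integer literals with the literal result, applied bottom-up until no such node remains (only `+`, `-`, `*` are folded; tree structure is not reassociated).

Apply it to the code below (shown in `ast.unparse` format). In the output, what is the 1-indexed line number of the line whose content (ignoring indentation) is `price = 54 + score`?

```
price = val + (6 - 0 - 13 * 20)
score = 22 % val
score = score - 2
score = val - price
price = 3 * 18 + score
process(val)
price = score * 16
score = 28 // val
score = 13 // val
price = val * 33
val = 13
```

Transformed code:
price = val + -254
score = 22 % val
score = score - 2
score = val - price
price = 54 + score
process(val)
price = score * 16
score = 28 // val
score = 13 // val
price = val * 33
val = 13

5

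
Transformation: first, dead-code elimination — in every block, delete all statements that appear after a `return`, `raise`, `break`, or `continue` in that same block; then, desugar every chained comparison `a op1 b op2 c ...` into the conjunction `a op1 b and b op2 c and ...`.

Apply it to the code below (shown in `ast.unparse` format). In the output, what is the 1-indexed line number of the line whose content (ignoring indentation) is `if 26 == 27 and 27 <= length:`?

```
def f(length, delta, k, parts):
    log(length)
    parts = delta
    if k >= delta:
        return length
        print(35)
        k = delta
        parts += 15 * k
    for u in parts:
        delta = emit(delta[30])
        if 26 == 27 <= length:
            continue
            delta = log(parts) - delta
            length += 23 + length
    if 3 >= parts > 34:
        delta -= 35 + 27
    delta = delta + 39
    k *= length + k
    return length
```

Transformed code:
def f(length, delta, k, parts):
    log(length)
    parts = delta
    if k >= delta:
        return length
    for u in parts:
        delta = emit(delta[30])
        if 26 == 27 and 27 <= length:
            continue
    if 3 >= parts and parts > 34:
        delta -= 35 + 27
    delta = delta + 39
    k *= length + k
    return length

8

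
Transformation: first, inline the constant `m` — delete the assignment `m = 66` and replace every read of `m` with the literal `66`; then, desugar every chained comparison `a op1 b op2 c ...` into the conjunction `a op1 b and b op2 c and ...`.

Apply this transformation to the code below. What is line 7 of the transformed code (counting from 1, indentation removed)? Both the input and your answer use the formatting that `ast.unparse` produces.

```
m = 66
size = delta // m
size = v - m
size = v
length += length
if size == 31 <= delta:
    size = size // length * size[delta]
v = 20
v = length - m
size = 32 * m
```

v = 20

Transformed code:
size = delta // 66
size = v - 66
size = v
length += length
if size == 31 and 31 <= delta:
    size = size // length * size[delta]
v = 20
v = length - 66
size = 32 * 66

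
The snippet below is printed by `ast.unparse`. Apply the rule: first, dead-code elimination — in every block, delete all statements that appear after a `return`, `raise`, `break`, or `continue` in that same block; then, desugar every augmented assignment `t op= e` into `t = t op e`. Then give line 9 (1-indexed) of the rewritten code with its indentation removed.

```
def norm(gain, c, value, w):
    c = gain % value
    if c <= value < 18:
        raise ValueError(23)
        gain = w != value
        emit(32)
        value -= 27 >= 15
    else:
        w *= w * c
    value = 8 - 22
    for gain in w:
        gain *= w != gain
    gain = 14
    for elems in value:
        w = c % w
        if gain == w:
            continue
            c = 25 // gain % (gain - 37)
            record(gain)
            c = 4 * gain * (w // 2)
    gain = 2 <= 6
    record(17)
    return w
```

Transformed code:
def norm(gain, c, value, w):
    c = gain % value
    if c <= value < 18:
        raise ValueError(23)
    else:
        w = w * (w * c)
    value = 8 - 22
    for gain in w:
        gain = gain * (w != gain)
    gain = 14
    for elems in value:
        w = c % w
        if gain == w:
            continue
    gain = 2 <= 6
    record(17)
    return w

gain = gain * (w != gain)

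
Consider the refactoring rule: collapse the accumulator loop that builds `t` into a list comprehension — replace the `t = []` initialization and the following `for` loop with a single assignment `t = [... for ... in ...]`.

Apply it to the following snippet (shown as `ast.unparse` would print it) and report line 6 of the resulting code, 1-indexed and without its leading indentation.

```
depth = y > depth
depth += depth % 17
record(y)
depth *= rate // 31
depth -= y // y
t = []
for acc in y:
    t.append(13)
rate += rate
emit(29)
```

t = [13 for acc in y]

Transformed code:
depth = y > depth
depth += depth % 17
record(y)
depth *= rate // 31
depth -= y // y
t = [13 for acc in y]
rate += rate
emit(29)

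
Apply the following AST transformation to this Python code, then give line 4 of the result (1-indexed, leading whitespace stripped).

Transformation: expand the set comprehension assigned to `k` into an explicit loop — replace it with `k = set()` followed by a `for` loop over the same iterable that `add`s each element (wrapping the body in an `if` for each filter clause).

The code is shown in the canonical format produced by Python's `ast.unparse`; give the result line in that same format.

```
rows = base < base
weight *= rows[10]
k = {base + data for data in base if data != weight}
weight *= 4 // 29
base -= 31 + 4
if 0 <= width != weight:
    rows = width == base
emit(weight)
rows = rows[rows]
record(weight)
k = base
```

Transformed code:
rows = base < base
weight *= rows[10]
k = set()
for data in base:
    if data != weight:
        k.add(base + data)
weight *= 4 // 29
base -= 31 + 4
if 0 <= width != weight:
    rows = width == base
emit(weight)
rows = rows[rows]
record(weight)
k = base

for data in base:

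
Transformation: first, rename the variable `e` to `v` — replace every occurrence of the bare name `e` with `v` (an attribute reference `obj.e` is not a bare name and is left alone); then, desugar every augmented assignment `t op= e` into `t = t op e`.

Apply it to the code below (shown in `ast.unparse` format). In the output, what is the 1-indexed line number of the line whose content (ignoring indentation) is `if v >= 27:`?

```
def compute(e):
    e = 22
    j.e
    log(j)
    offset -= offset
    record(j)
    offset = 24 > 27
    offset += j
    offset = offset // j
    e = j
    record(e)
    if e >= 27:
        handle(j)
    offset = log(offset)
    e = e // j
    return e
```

Transformed code:
def compute(v):
    v = 22
    j.e
    log(j)
    offset = offset - offset
    record(j)
    offset = 24 > 27
    offset = offset + j
    offset = offset // j
    v = j
    record(v)
    if v >= 27:
        handle(j)
    offset = log(offset)
    v = v // j
    return v

12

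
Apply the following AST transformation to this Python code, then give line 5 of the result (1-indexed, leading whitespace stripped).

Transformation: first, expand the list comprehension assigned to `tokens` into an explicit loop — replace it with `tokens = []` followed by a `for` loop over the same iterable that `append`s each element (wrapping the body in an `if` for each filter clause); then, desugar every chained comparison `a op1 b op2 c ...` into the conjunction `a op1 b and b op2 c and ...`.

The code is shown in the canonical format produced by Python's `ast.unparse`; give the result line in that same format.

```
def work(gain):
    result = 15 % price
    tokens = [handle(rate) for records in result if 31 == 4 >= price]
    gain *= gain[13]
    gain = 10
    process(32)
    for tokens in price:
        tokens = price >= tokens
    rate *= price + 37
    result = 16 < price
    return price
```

if 31 == 4 and 4 >= price:

Transformed code:
def work(gain):
    result = 15 % price
    tokens = []
    for records in result:
        if 31 == 4 and 4 >= price:
            tokens.append(handle(rate))
    gain *= gain[13]
    gain = 10
    process(32)
    for tokens in price:
        tokens = price >= tokens
    rate *= price + 37
    result = 16 < price
    return price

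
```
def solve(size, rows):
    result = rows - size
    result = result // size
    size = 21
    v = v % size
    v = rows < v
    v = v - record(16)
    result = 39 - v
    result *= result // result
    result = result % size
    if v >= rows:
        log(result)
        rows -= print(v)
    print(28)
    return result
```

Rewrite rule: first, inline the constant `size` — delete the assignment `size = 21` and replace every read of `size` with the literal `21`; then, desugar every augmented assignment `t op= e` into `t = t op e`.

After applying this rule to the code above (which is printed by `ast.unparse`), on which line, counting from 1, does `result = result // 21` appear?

Transformed code:
def solve(size, rows):
    result = rows - 21
    result = result // 21
    v = v % 21
    v = rows < v
    v = v - record(16)
    result = 39 - v
    result = result * (result // result)
    result = result % 21
    if v >= rows:
        log(result)
        rows = rows - print(v)
    print(28)
    return result

3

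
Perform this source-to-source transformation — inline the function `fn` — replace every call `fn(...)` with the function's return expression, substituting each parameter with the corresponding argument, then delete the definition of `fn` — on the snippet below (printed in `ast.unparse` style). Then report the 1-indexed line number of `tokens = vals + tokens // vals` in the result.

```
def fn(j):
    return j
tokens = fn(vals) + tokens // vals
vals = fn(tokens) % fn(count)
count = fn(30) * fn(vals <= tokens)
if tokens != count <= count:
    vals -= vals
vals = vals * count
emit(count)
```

1

Transformed code:
tokens = vals + tokens // vals
vals = tokens % count
count = 30 * (vals <= tokens)
if tokens != count <= count:
    vals -= vals
vals = vals * count
emit(count)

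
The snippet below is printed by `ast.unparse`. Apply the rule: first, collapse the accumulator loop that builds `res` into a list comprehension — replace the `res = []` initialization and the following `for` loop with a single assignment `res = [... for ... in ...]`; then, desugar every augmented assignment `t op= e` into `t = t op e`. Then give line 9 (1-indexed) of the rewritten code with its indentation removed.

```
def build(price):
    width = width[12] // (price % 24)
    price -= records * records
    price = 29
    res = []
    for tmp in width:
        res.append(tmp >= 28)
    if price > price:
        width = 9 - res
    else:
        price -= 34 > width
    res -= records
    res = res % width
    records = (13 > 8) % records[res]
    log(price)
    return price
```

Transformed code:
def build(price):
    width = width[12] // (price % 24)
    price = price - records * records
    price = 29
    res = [tmp >= 28 for tmp in width]
    if price > price:
        width = 9 - res
    else:
        price = price - (34 > width)
    res = res - records
    res = res % width
    records = (13 > 8) % records[res]
    log(price)
    return price

price = price - (34 > width)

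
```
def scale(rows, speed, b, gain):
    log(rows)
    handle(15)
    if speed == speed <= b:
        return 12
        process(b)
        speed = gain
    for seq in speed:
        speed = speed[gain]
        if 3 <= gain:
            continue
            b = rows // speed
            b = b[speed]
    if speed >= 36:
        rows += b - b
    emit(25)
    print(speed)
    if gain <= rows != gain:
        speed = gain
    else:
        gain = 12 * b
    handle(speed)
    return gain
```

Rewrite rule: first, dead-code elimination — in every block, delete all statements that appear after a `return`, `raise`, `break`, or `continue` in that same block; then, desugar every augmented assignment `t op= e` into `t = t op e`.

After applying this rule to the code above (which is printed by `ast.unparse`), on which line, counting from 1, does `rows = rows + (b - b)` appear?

Transformed code:
def scale(rows, speed, b, gain):
    log(rows)
    handle(15)
    if speed == speed <= b:
        return 12
    for seq in speed:
        speed = speed[gain]
        if 3 <= gain:
            continue
    if speed >= 36:
        rows = rows + (b - b)
    emit(25)
    print(speed)
    if gain <= rows != gain:
        speed = gain
    else:
        gain = 12 * b
    handle(speed)
    return gain

11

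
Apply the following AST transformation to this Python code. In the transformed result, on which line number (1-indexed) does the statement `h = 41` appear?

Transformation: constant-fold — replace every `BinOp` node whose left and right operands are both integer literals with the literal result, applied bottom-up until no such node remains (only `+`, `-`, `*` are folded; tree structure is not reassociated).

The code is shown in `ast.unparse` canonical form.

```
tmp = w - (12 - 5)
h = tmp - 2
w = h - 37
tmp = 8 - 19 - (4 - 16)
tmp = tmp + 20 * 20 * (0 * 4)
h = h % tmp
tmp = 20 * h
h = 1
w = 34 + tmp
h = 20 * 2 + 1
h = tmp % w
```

10

Transformed code:
tmp = w - 7
h = tmp - 2
w = h - 37
tmp = 1
tmp = tmp + 0
h = h % tmp
tmp = 20 * h
h = 1
w = 34 + tmp
h = 41
h = tmp % w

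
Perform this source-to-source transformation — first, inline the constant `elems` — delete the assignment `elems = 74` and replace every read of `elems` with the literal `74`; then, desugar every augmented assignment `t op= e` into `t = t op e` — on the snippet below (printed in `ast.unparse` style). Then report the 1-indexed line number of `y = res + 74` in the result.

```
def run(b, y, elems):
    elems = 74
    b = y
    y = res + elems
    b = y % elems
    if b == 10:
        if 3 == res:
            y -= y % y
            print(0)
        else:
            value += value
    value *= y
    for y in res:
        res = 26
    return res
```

Transformed code:
def run(b, y, elems):
    b = y
    y = res + 74
    b = y % 74
    if b == 10:
        if 3 == res:
            y = y - y % y
            print(0)
        else:
            value = value + value
    value = value * y
    for y in res:
        res = 26
    return res

3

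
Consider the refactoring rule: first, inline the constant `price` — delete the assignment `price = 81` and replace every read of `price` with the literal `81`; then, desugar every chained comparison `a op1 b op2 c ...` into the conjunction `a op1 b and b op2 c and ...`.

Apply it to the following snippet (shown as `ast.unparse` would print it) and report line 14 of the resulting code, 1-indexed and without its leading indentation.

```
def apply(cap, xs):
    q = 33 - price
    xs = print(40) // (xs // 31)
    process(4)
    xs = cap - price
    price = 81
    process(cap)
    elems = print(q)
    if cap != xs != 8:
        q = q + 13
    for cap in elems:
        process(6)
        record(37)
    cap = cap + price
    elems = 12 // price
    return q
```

Transformed code:
def apply(cap, xs):
    q = 33 - 81
    xs = print(40) // (xs // 31)
    process(4)
    xs = cap - 81
    process(cap)
    elems = print(q)
    if cap != xs and xs != 8:
        q = q + 13
    for cap in elems:
        process(6)
        record(37)
    cap = cap + 81
    elems = 12 // 81
    return q

elems = 12 // 81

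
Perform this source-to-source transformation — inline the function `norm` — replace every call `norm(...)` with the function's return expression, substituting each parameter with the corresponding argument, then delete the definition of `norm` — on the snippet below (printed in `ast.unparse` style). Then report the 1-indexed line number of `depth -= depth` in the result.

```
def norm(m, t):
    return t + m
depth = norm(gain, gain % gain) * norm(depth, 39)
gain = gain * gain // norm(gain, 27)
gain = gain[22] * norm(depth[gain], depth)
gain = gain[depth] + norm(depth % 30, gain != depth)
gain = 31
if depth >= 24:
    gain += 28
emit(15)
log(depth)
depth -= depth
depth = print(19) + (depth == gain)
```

10

Transformed code:
depth = (gain % gain + gain) * (39 + depth)
gain = gain * gain // (27 + gain)
gain = gain[22] * (depth + depth[gain])
gain = gain[depth] + ((gain != depth) + depth % 30)
gain = 31
if depth >= 24:
    gain += 28
emit(15)
log(depth)
depth -= depth
depth = print(19) + (depth == gain)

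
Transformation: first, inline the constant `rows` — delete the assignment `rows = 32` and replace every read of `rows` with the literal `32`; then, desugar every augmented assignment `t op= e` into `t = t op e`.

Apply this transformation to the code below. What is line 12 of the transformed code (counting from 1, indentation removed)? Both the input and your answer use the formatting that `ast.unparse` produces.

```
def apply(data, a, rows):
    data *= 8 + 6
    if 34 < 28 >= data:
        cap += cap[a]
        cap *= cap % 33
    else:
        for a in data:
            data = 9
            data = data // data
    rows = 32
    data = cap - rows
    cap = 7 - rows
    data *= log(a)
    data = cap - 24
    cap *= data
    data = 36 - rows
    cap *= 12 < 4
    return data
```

Transformed code:
def apply(data, a, rows):
    data = data * (8 + 6)
    if 34 < 28 >= data:
        cap = cap + cap[a]
        cap = cap * (cap % 33)
    else:
        for a in data:
            data = 9
            data = data // data
    data = cap - 32
    cap = 7 - 32
    data = data * log(a)
    data = cap - 24
    cap = cap * data
    data = 36 - 32
    cap = cap * (12 < 4)
    return data

data = data * log(a)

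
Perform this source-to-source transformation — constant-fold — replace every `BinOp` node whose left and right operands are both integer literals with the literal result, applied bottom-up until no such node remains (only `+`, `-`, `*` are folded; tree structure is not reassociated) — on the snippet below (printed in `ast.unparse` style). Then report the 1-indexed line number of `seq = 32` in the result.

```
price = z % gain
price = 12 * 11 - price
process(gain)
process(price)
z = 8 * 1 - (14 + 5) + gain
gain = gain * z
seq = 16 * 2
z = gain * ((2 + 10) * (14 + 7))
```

7

Transformed code:
price = z % gain
price = 132 - price
process(gain)
process(price)
z = -11 + gain
gain = gain * z
seq = 32
z = gain * 252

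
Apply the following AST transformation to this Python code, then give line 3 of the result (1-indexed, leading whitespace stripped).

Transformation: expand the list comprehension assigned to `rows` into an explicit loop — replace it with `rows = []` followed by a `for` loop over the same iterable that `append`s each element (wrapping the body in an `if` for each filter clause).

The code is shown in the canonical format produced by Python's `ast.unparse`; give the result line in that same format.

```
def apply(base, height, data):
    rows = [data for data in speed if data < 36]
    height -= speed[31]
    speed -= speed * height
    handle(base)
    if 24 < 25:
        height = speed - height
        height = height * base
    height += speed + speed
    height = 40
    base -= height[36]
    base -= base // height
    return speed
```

Transformed code:
def apply(base, height, data):
    rows = []
    for data in speed:
        if data < 36:
            rows.append(data)
    height -= speed[31]
    speed -= speed * height
    handle(base)
    if 24 < 25:
        height = speed - height
        height = height * base
    height += speed + speed
    height = 40
    base -= height[36]
    base -= base // height
    return speed

for data in speed:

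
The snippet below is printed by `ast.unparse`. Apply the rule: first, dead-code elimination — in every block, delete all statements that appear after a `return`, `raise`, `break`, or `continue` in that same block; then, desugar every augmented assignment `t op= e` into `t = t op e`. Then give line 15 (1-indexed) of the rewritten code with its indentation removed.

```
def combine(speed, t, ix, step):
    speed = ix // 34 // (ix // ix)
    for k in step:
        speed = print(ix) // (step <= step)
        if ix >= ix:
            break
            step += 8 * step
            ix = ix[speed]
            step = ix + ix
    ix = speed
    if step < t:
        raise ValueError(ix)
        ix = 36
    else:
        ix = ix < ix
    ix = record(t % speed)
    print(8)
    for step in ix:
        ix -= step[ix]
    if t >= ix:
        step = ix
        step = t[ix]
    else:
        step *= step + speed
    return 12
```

Transformed code:
def combine(speed, t, ix, step):
    speed = ix // 34 // (ix // ix)
    for k in step:
        speed = print(ix) // (step <= step)
        if ix >= ix:
            break
    ix = speed
    if step < t:
        raise ValueError(ix)
    else:
        ix = ix < ix
    ix = record(t % speed)
    print(8)
    for step in ix:
        ix = ix - step[ix]
    if t >= ix:
        step = ix
        step = t[ix]
    else:
        step = step * (step + speed)
    return 12

ix = ix - step[ix]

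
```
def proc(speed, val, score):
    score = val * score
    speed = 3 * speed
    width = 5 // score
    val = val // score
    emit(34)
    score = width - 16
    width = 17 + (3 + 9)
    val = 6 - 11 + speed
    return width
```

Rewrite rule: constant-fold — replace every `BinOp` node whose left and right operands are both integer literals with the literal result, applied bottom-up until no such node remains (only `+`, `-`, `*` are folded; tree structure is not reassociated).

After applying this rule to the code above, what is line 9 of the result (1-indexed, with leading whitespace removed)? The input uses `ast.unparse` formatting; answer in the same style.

Transformed code:
def proc(speed, val, score):
    score = val * score
    speed = 3 * speed
    width = 5 // score
    val = val // score
    emit(34)
    score = width - 16
    width = 29
    val = -5 + speed
    return width

val = -5 + speed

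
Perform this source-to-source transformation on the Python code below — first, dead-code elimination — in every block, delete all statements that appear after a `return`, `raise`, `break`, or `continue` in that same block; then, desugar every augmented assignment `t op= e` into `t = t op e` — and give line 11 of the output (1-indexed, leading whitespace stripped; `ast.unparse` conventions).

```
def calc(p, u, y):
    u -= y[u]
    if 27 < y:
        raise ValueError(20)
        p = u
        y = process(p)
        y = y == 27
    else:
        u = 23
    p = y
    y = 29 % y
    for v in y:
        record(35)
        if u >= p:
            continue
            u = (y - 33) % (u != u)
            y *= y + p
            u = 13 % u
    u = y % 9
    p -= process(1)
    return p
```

if u >= p:

Transformed code:
def calc(p, u, y):
    u = u - y[u]
    if 27 < y:
        raise ValueError(20)
    else:
        u = 23
    p = y
    y = 29 % y
    for v in y:
        record(35)
        if u >= p:
            continue
    u = y % 9
    p = p - process(1)
    return p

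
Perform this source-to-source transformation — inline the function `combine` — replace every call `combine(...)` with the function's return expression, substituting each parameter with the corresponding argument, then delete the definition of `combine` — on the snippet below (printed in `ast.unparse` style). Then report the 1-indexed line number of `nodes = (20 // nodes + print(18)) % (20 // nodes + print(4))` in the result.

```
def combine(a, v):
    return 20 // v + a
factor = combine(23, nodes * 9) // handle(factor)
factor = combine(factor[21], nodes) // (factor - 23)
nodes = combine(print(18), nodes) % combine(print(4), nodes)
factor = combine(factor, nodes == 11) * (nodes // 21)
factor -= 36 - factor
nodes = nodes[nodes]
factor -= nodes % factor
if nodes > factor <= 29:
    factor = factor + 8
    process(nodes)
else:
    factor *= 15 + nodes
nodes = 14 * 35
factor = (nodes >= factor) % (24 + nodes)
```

3

Transformed code:
factor = (20 // (nodes * 9) + 23) // handle(factor)
factor = (20 // nodes + factor[21]) // (factor - 23)
nodes = (20 // nodes + print(18)) % (20 // nodes + print(4))
factor = (20 // (nodes == 11) + factor) * (nodes // 21)
factor -= 36 - factor
nodes = nodes[nodes]
factor -= nodes % factor
if nodes > factor <= 29:
    factor = factor + 8
    process(nodes)
else:
    factor *= 15 + nodes
nodes = 14 * 35
factor = (nodes >= factor) % (24 + nodes)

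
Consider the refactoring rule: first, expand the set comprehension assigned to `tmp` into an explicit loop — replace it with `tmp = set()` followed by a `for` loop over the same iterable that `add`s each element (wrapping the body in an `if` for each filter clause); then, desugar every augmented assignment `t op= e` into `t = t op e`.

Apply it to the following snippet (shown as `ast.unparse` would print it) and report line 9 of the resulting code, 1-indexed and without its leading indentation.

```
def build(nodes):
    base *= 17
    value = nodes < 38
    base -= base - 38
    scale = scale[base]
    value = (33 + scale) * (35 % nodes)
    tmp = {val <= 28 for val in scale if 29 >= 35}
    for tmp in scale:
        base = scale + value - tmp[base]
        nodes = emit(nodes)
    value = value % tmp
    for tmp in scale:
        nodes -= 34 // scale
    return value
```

Transformed code:
def build(nodes):
    base = base * 17
    value = nodes < 38
    base = base - (base - 38)
    scale = scale[base]
    value = (33 + scale) * (35 % nodes)
    tmp = set()
    for val in scale:
        if 29 >= 35:
            tmp.add(val <= 28)
    for tmp in scale:
        base = scale + value - tmp[base]
        nodes = emit(nodes)
    value = value % tmp
    for tmp in scale:
        nodes = nodes - 34 // scale
    return value

if 29 >= 35:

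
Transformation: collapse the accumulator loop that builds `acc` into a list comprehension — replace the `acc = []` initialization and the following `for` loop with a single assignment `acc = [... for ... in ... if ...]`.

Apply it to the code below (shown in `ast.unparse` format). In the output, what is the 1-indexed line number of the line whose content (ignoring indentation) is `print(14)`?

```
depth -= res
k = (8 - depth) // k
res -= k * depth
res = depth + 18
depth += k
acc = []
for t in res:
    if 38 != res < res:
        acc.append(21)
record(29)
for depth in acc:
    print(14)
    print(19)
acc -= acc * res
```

9

Transformed code:
depth -= res
k = (8 - depth) // k
res -= k * depth
res = depth + 18
depth += k
acc = [21 for t in res if 38 != res < res]
record(29)
for depth in acc:
    print(14)
    print(19)
acc -= acc * res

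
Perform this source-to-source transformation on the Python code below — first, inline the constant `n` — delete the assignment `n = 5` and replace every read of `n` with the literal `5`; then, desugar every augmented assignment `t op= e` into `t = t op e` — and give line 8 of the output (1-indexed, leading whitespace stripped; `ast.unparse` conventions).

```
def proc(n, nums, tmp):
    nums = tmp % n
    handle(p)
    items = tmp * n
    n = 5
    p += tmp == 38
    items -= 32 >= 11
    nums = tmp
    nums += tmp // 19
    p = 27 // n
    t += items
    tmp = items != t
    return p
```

nums = nums + tmp // 19

Transformed code:
def proc(n, nums, tmp):
    nums = tmp % 5
    handle(p)
    items = tmp * 5
    p = p + (tmp == 38)
    items = items - (32 >= 11)
    nums = tmp
    nums = nums + tmp // 19
    p = 27 // 5
    t = t + items
    tmp = items != t
    return p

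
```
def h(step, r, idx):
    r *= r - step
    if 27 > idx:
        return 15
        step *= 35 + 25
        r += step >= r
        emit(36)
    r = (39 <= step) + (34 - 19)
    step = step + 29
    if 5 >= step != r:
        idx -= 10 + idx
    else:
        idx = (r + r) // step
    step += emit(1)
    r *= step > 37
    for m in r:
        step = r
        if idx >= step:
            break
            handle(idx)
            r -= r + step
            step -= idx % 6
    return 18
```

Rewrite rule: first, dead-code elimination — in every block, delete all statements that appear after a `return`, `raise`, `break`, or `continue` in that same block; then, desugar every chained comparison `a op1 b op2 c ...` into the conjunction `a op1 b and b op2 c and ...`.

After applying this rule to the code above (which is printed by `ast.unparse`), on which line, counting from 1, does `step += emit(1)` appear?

11

Transformed code:
def h(step, r, idx):
    r *= r - step
    if 27 > idx:
        return 15
    r = (39 <= step) + (34 - 19)
    step = step + 29
    if 5 >= step and step != r:
        idx -= 10 + idx
    else:
        idx = (r + r) // step
    step += emit(1)
    r *= step > 37
    for m in r:
        step = r
        if idx >= step:
            break
    return 18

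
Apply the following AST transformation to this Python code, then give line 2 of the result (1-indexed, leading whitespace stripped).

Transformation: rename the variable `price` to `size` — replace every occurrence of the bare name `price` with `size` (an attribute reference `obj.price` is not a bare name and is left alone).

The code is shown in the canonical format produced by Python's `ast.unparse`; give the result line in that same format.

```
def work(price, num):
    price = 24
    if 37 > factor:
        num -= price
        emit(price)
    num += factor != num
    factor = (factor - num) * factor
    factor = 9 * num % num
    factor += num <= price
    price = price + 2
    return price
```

Transformed code:
def work(size, num):
    size = 24
    if 37 > factor:
        num -= size
        emit(size)
    num += factor != num
    factor = (factor - num) * factor
    factor = 9 * num % num
    factor += num <= size
    size = size + 2
    return size

size = 24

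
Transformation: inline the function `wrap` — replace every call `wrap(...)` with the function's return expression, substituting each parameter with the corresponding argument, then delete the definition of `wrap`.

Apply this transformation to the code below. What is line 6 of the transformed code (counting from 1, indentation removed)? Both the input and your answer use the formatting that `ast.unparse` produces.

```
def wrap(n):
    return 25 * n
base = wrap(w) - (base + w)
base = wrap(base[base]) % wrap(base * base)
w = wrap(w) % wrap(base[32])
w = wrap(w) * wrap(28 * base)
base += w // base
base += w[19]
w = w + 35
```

Transformed code:
base = 25 * w - (base + w)
base = 25 * base[base] % (25 * (base * base))
w = 25 * w % (25 * base[32])
w = 25 * w * (25 * (28 * base))
base += w // base
base += w[19]
w = w + 35

base += w[19]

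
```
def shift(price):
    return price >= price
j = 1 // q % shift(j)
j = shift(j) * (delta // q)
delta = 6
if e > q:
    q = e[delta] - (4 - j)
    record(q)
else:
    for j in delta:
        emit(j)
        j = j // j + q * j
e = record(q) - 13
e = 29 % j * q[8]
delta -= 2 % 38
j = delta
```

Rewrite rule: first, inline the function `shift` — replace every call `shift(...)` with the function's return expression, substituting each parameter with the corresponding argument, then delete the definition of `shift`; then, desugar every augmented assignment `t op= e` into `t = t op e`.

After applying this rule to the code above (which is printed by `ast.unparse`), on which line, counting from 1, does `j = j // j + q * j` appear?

10

Transformed code:
j = 1 // q % (j >= j)
j = (j >= j) * (delta // q)
delta = 6
if e > q:
    q = e[delta] - (4 - j)
    record(q)
else:
    for j in delta:
        emit(j)
        j = j // j + q * j
e = record(q) - 13
e = 29 % j * q[8]
delta = delta - 2 % 38
j = delta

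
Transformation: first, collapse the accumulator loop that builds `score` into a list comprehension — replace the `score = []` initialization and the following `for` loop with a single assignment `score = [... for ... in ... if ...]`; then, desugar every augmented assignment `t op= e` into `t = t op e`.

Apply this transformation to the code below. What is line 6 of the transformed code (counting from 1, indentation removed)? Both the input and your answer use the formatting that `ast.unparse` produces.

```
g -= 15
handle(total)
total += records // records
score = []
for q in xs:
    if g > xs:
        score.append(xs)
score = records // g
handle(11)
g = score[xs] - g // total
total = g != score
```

Transformed code:
g = g - 15
handle(total)
total = total + records // records
score = [xs for q in xs if g > xs]
score = records // g
handle(11)
g = score[xs] - g // total
total = g != score

handle(11)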